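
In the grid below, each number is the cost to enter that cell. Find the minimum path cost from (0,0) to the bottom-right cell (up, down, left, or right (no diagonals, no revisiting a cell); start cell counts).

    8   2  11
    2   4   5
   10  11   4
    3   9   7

Best path: (0,0)→(0,1)→(1,1)→(1,2)→(2,2)→(3,2)
Cost: 8 + 2 + 4 + 5 + 4 + 7 = 30

30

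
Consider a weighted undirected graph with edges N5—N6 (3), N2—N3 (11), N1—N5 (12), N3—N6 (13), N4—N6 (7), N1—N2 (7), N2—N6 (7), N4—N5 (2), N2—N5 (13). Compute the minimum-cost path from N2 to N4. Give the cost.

A few of the N2→N4 routes:
N2→N6→N4: 7 + 7 = 14
N2→N6→N5→N4: 7 + 3 + 2 = 12
N2→N5→N4: 13 + 2 = 15
N2→N1→N5→N4: 7 + 12 + 2 = 21
The minimum is 12.

12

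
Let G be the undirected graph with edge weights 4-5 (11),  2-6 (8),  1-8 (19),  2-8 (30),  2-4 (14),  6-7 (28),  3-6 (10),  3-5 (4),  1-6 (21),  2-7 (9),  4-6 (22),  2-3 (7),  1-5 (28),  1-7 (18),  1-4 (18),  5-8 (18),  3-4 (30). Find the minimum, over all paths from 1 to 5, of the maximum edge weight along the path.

18

Some routes from 1 to 5:
1 - 4 - 2 - 6 - 3 - 5: max(18, 14, 8, 10, 4) = 18
1 - 4 - 2 - 3 - 5: max(18, 14, 7, 4) = 18
1 - 4 - 5: max(18, 11) = 18
The minimum achievable maximum is 18.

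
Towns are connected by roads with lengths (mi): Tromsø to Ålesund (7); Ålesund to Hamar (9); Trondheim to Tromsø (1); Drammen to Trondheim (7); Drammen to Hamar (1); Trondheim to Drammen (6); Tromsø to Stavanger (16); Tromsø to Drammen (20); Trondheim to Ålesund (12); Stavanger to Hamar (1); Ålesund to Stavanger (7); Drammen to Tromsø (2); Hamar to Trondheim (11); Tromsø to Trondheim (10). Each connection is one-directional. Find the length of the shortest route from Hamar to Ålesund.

19

Candidate routes:
Hamar→Trondheim→Drammen→Tromsø→Ålesund: 11 + 6 + 2 + 7 = 26
Hamar→Trondheim→Tromsø→Ålesund: 11 + 1 + 7 = 19
Hamar→Trondheim→Ålesund: 11 + 12 = 23
Shortest: 19 mi.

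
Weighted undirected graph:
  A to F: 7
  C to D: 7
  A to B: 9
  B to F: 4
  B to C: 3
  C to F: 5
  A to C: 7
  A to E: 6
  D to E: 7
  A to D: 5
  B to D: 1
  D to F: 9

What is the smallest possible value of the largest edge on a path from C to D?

3

Some routes from C to D:
C → F → A → E → D: max(5, 7, 6, 7) = 7
C → B → D: max(3, 1) = 3
C → A → E → D: max(7, 6, 7) = 7
C → F → B → D: max(5, 4, 1) = 5
C → D: max(7) = 7
C → F → A → D: max(5, 7, 5) = 7
Smallest bottleneck: 3.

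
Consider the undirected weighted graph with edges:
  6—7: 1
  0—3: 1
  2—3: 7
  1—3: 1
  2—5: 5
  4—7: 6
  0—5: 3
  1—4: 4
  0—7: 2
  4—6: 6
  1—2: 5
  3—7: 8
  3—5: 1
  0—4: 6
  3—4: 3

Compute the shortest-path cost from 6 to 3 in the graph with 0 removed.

9

Checking several routes:
6 - 7 - 3: 1 + 8 = 9
6 - 4 - 1 - 3: 6 + 4 + 1 = 11
6 - 4 - 7 - 3: 6 + 6 + 8 = 20
6 - 7 - 4 - 1 - 3: 1 + 6 + 4 + 1 = 12
6 - 7 - 4 - 3: 1 + 6 + 3 = 10
6 - 4 - 3: 6 + 3 = 9
Best route has total 9.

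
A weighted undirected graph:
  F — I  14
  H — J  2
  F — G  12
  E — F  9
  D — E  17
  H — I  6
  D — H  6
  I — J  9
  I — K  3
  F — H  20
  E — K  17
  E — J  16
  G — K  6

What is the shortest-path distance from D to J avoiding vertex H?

33

A few of the D→J routes:
D -> E -> K -> I -> J: 17 + 17 + 3 + 9 = 46
D -> E -> F -> G -> K -> I -> J: 17 + 9 + 12 + 6 + 3 + 9 = 56
D -> E -> J: 17 + 16 = 33
D -> E -> F -> I -> J: 17 + 9 + 14 + 9 = 49
Shortest: 33.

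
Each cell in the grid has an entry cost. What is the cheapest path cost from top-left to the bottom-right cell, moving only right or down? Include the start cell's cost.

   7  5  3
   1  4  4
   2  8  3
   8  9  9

28

Path [0,0]→[1,0]→[1,1]→[1,2]→[2,2]→[3,2]: 7 + 1 + 4 + 4 + 3 + 9 = 28.
(Top row then right column would cost 31.)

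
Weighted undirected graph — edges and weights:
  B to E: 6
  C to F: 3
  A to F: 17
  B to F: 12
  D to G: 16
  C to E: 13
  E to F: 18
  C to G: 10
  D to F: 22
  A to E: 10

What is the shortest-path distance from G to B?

25

Some routes from G to B:
G-C-E-B: 10 + 13 + 6 = 29
G-C-F-A-E-B: 10 + 3 + 17 + 10 + 6 = 46
G-C-F-E-B: 10 + 3 + 18 + 6 = 37
G-C-F-B: 10 + 3 + 12 = 25
The minimum is 25.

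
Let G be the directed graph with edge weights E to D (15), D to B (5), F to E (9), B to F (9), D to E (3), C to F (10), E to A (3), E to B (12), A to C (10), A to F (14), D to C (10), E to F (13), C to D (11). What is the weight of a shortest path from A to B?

Paths from A to B:
A→C→F→E→B: 10 + 10 + 9 + 12 = 41
A→F→E→D→B: 14 + 9 + 15 + 5 = 43
A→C→D→B: 10 + 11 + 5 = 26
A→C→D→E→B: 10 + 11 + 3 + 12 = 36
A→C→F→E→D→B: 10 + 10 + 9 + 15 + 5 = 49
A→F→E→B: 14 + 9 + 12 = 35
The minimum is 26.

26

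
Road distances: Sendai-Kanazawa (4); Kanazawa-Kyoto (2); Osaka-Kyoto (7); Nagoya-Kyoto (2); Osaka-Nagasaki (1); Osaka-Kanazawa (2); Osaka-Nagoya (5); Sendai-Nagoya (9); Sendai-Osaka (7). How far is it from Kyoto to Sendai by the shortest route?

Checking several routes:
Kyoto-Nagoya-Sendai: 2 + 9 = 11
Kyoto-Kanazawa-Osaka-Sendai: 2 + 2 + 7 = 11
Kyoto-Kanazawa-Sendai: 2 + 4 = 6
The minimum is 6.

6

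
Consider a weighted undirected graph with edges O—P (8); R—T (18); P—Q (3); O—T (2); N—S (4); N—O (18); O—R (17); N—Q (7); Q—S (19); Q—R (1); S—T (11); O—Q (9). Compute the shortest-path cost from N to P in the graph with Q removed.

25

Routes from N to P avoiding Q:
N - O - P: 18 + 8 = 26
N - S - T - O - P: 4 + 11 + 2 + 8 = 25
N - S - T - R - O - P: 4 + 11 + 18 + 17 + 8 = 58
Best route has total 25.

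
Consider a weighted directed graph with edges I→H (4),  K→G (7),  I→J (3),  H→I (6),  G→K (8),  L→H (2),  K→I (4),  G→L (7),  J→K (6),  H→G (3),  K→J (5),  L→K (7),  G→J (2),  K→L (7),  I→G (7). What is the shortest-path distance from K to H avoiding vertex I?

Candidate routes:
K - G - L - H: 7 + 7 + 2 = 16
K - L - H: 7 + 2 = 9
Best route has total 9.

9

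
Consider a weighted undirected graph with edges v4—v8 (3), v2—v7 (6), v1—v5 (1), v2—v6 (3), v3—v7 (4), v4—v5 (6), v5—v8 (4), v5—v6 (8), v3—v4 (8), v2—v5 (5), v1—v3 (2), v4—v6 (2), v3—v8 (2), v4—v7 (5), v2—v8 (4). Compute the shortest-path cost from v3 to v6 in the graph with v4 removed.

Some routes from v3 to v6 avoiding v4:
v3→v8→v2→v6: 2 + 4 + 3 = 9
v3→v1→v5→v2→v6: 2 + 1 + 5 + 3 = 11
v3→v1→v5→v6: 2 + 1 + 8 = 11
Best route has total 9.

9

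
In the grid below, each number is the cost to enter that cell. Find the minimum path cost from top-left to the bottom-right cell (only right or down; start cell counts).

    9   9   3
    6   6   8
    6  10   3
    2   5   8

Take r0c0 → r1c0 → r2c0 → r3c0 → r3c1 → r3c2 for a total of 9 + 6 + 6 + 2 + 5 + 8 = 36.
For comparison, the top-then-right route costs 40.

36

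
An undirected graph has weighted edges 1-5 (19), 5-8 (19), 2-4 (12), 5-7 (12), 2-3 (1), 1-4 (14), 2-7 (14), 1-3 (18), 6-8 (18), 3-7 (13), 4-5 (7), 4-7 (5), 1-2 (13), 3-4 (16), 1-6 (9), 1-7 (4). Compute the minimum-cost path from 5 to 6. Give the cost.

Some routes from 5 to 6:
5-1-6: 19 + 9 = 28
5-4-1-6: 7 + 14 + 9 = 30
5-4-7-1-6: 7 + 5 + 4 + 9 = 25
5-7-1-6: 12 + 4 + 9 = 25
Shortest: 25.

25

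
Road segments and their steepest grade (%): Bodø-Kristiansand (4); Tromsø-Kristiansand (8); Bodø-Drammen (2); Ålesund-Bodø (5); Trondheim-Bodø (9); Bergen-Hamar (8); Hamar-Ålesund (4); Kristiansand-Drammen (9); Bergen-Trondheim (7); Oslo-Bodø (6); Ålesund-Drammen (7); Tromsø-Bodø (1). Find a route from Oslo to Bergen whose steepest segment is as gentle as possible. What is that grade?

Candidate routes:
Oslo→Bodø→Trondheim→Bergen: max(6, 9, 7) = 9
Oslo→Bodø→Drammen→Ålesund→Hamar→Bergen: max(6, 2, 7, 4, 8) = 8
Oslo→Bodø→Kristiansand→Drammen→Ålesund→Hamar→Bergen: max(6, 4, 9, 7, 4, 8) = 9
Oslo→Bodø→Ålesund→Hamar→Bergen: max(6, 5, 4, 8) = 8
Oslo→Bodø→Tromsø→Kristiansand→Drammen→Ålesund→Hamar→Bergen: max(6, 1, 8, 9, 7, 4, 8) = 9
The minimum achievable maximum is 8%.

8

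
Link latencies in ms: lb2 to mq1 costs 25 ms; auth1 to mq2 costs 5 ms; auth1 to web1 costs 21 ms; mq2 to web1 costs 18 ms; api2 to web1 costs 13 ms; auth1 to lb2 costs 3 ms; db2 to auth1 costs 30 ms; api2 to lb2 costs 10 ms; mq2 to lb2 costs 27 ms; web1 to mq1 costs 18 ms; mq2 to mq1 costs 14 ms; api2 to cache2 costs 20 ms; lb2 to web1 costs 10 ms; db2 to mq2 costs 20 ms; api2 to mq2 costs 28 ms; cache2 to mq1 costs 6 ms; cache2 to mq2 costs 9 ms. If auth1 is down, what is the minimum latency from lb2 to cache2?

Comparing a few candidate routes:
lb2 - api2 - cache2: 10 + 20 = 30
lb2 - mq1 - cache2: 25 + 6 = 31
lb2 - web1 - mq1 - cache2: 10 + 18 + 6 = 34
Shortest: 30 ms.

30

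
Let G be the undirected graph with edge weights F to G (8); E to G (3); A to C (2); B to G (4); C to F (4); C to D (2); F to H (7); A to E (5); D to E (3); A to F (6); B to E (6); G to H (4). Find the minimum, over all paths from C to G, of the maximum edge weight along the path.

Comparing a few candidate routes:
C-D-E-B-G: max(2, 3, 6, 4) = 6
C-A-E-G: max(2, 5, 3) = 5
C-F-A-E-B-G: max(4, 6, 5, 6, 4) = 6
C-A-E-B-G: max(2, 5, 6, 4) = 6
C-D-E-G: max(2, 3, 3) = 3
Best route has worst link 3.

3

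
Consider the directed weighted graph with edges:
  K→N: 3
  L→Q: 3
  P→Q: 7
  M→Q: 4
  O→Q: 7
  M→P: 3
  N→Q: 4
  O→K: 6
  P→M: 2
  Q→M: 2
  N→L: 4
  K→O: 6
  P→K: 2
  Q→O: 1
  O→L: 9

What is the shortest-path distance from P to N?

Paths from P to N:
P → M → Q → O → K → N: 2 + 4 + 1 + 6 + 3 = 16
P → K → N: 2 + 3 = 5
P → Q → O → K → N: 7 + 1 + 6 + 3 = 17
Shortest: 5.

5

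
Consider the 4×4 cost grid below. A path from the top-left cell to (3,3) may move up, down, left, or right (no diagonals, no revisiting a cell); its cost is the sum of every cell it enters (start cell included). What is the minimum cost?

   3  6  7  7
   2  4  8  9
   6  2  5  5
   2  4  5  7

Path (0,0) → (1,0) → (1,1) → (2,1) → (3,1) → (3,2) → (3,3): 3 + 2 + 4 + 2 + 4 + 5 + 7 = 27.

27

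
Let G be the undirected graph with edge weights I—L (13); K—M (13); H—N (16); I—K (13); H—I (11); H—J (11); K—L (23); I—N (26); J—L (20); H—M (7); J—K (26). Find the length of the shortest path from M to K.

13

Comparing a few candidate routes:
M → H → J → K: 7 + 11 + 26 = 44
M → H → I → K: 7 + 11 + 13 = 31
M → K: 13
Best route has total 13.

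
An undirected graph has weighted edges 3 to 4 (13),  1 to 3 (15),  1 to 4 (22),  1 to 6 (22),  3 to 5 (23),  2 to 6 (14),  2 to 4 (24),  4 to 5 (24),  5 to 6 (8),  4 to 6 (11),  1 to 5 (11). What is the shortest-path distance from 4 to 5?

Comparing a few candidate routes:
4-6-5: 11 + 8 = 19
4-3-1-5: 13 + 15 + 11 = 39
4-3-5: 13 + 23 = 36
4-5: 24
4-1-5: 22 + 11 = 33
The minimum is 19.

19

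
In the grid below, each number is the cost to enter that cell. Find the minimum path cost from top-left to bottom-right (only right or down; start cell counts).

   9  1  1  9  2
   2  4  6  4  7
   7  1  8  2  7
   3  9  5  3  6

32

Path r0c0 -> r0c1 -> r0c2 -> r1c2 -> r1c3 -> r2c3 -> r3c3 -> r3c4: 9 + 1 + 1 + 6 + 4 + 2 + 3 + 6 = 32.
For comparison, the top-then-right route costs 42.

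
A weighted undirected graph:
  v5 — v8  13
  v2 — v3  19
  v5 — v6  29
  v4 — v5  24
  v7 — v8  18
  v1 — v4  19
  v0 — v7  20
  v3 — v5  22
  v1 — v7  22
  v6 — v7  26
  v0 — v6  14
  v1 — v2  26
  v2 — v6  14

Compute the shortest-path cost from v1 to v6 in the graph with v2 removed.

48

Paths from v1 to v6 avoiding v2:
v1 → v7 → v6: 22 + 26 = 48
v1 → v7 → v0 → v6: 22 + 20 + 14 = 56
v1 → v4 → v5 → v8 → v7 → v0 → v6: 19 + 24 + 13 + 18 + 20 + 14 = 108
v1 → v4 → v5 → v6: 19 + 24 + 29 = 72
v1 → v4 → v5 → v8 → v7 → v6: 19 + 24 + 13 + 18 + 26 = 100
v1 → v7 → v8 → v5 → v6: 22 + 18 + 13 + 29 = 82
Shortest: 48.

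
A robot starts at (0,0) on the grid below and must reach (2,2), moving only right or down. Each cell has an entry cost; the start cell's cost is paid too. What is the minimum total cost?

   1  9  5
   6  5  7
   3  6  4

Cheapest: r0c0 → r1c0 → r2c0 → r2c1 → r2c2
  1 + 6 + 3 + 6 + 4 = 20
(Top row then right column would cost 26.)

20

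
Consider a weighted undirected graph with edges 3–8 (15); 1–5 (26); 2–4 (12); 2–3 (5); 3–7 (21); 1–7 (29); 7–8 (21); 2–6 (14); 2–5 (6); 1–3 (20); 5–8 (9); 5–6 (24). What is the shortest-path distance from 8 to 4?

A few of the 8→4 routes:
8→3→1→5→2→4: 15 + 20 + 26 + 6 + 12 = 79
8→3→2→4: 15 + 5 + 12 = 32
8→5→6→2→4: 9 + 24 + 14 + 12 = 59
8→7→3→2→4: 21 + 21 + 5 + 12 = 59
8→5→1→3→2→4: 9 + 26 + 20 + 5 + 12 = 72
8→5→2→4: 9 + 6 + 12 = 27
Best route has total 27.

27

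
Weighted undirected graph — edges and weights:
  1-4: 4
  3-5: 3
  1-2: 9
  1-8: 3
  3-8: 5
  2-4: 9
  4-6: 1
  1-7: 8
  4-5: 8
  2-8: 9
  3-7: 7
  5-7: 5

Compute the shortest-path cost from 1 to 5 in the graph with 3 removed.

Candidate routes:
1 - 2 - 4 - 5: 9 + 9 + 8 = 26
1 - 8 - 2 - 4 - 5: 3 + 9 + 9 + 8 = 29
1 - 4 - 5: 4 + 8 = 12
1 - 7 - 5: 8 + 5 = 13
The minimum is 12.

12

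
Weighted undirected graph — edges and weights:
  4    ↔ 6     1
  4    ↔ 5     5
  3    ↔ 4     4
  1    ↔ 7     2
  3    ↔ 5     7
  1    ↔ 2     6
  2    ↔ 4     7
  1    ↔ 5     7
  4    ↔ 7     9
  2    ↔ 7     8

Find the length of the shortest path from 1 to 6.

Candidate routes:
1 - 5 - 3 - 4 - 6: 7 + 7 + 4 + 1 = 19
1 - 7 - 2 - 4 - 6: 2 + 8 + 7 + 1 = 18
1 - 5 - 4 - 6: 7 + 5 + 1 = 13
1 - 2 - 4 - 6: 6 + 7 + 1 = 14
1 - 2 - 7 - 4 - 6: 6 + 8 + 9 + 1 = 24
1 - 7 - 4 - 6: 2 + 9 + 1 = 12
The minimum is 12.

12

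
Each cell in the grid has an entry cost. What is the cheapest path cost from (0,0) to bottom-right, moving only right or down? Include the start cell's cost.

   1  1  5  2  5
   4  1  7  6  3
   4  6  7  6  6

Best path: (0,0) -> (0,1) -> (0,2) -> (0,3) -> (0,4) -> (1,4) -> (2,4)
Cost: 1 + 1 + 5 + 2 + 5 + 3 + 6 = 23

23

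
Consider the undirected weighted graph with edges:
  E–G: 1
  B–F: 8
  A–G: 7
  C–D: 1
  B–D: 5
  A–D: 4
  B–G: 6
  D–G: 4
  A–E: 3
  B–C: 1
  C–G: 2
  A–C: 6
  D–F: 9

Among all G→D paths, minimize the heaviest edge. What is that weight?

2

Comparing a few candidate routes:
G - B - D: max(6, 5) = 6
G - D: max(4) = 4
G - C - B - D: max(2, 1, 5) = 5
G - C - D: max(2, 1) = 2
G - E - A - D: max(1, 3, 4) = 4
Best route has worst link 2.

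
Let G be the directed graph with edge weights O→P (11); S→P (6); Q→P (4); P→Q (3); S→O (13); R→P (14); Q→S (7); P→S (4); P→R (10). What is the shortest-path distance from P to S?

4

Candidate routes:
P→Q→S: 3 + 7 = 10
P→S: 4
The minimum is 4.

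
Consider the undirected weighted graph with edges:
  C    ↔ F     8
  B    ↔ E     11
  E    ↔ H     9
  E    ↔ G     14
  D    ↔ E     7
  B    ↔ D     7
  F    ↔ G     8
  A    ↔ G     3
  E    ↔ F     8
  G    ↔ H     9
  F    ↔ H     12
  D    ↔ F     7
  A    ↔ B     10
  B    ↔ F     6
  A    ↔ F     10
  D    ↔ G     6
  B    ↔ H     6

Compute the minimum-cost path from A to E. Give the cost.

16

A few of the A→E routes:
A -> G -> F -> E: 3 + 8 + 8 = 19
A -> B -> E: 10 + 11 = 21
A -> G -> D -> E: 3 + 6 + 7 = 16
A -> F -> E: 10 + 8 = 18
A -> G -> E: 3 + 14 = 17
Shortest: 16.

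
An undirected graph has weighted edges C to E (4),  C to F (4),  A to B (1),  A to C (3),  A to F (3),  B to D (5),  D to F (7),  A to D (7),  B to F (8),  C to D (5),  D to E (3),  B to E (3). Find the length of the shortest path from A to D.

A few of the A→D routes:
A -> C -> D: 3 + 5 = 8
A -> F -> D: 3 + 7 = 10
A -> D: 7
A -> B -> E -> D: 1 + 3 + 3 = 7
A -> B -> D: 1 + 5 = 6
Shortest: 6.

6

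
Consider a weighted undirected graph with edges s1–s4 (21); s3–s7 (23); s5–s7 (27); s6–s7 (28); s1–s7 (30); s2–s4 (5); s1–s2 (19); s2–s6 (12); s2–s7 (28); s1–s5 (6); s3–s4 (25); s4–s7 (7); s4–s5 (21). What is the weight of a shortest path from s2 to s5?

25

Checking several routes:
s2 - s1 - s5: 19 + 6 = 25
s2 - s4 - s7 - s5: 5 + 7 + 27 = 39
s2 - s4 - s5: 5 + 21 = 26
s2 - s4 - s1 - s5: 5 + 21 + 6 = 32
Best route has total 25.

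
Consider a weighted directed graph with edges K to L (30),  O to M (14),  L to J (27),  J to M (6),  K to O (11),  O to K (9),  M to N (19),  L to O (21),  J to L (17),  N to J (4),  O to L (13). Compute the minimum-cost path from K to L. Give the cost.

24

Routes from K to L:
K→O→L: 11 + 13 = 24
K→L: 30
K→O→M→N→J→L: 11 + 14 + 19 + 4 + 17 = 65
The minimum is 24.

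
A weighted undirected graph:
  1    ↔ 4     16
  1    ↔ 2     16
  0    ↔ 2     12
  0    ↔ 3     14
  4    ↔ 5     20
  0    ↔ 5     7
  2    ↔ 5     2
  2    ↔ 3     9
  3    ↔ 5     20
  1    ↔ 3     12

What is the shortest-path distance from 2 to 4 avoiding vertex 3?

Routes from 2 to 4 avoiding 3:
2 - 5 - 4: 2 + 20 = 22
2 - 1 - 4: 16 + 16 = 32
2 - 0 - 5 - 4: 12 + 7 + 20 = 39
The minimum is 22.

22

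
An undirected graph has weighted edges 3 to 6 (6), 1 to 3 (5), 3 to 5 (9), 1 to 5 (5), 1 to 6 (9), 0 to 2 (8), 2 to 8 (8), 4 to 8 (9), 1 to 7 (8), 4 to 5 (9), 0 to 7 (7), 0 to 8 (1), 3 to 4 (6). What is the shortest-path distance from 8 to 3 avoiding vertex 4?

Some routes from 8 to 3 avoiding 4:
8 → 0 → 7 → 1 → 5 → 3: 1 + 7 + 8 + 5 + 9 = 30
8 → 0 → 7 → 1 → 6 → 3: 1 + 7 + 8 + 9 + 6 = 31
8 → 2 → 0 → 7 → 1 → 3: 8 + 8 + 7 + 8 + 5 = 36
8 → 0 → 7 → 1 → 3: 1 + 7 + 8 + 5 = 21
The minimum is 21.

21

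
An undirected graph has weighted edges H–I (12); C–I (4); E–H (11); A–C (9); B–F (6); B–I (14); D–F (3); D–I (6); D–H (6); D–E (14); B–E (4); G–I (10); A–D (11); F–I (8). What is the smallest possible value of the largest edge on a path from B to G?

Comparing a few candidate routes:
B→F→D→A→C→I→G: max(6, 3, 11, 9, 4, 10) = 11
B→F→I→G: max(6, 8, 10) = 10
B→F→D→I→G: max(6, 3, 6, 10) = 10
B→E→H→D→F→I→G: max(4, 11, 6, 3, 8, 10) = 11
Best route has worst link 10.

10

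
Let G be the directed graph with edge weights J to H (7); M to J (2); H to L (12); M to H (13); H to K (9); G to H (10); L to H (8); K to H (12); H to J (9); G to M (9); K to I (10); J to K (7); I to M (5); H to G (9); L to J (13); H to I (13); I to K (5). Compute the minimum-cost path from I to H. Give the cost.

Routes from I to H:
I -> K -> H: 5 + 12 = 17
I -> M -> J -> K -> H: 5 + 2 + 7 + 12 = 26
I -> M -> H: 5 + 13 = 18
I -> M -> J -> H: 5 + 2 + 7 = 14
Best route has total 14.

14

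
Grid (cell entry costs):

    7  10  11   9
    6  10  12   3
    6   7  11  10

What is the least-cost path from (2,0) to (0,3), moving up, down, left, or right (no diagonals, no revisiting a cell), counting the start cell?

46

Take (2,0) -> (1,0) -> (1,1) -> (1,2) -> (1,3) -> (0,3) for a total of 6 + 6 + 10 + 12 + 3 + 9 = 46.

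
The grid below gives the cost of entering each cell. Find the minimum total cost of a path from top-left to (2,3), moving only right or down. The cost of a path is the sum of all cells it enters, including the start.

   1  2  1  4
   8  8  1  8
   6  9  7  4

16

One optimal route is [0,0] → [0,1] → [0,2] → [1,2] → [2,2] → [2,3].
Its cost is 1 + 2 + 1 + 1 + 7 + 4 = 16.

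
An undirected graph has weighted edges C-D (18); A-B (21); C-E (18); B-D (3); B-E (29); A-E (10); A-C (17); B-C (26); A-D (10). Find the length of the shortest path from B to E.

A few of the B→E routes:
B-D-A-E: 3 + 10 + 10 = 23
B-A-E: 21 + 10 = 31
B-D-C-E: 3 + 18 + 18 = 39
B-C-E: 26 + 18 = 44
B-E: 29
Best route has total 23.

23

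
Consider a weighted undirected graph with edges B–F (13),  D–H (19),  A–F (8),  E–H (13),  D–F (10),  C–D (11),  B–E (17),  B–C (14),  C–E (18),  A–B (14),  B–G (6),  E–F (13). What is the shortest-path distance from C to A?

28

Some routes from C to A:
C-D-F-A: 11 + 10 + 8 = 29
C-D-F-B-A: 11 + 10 + 13 + 14 = 48
C-B-F-A: 14 + 13 + 8 = 35
C-B-A: 14 + 14 = 28
C-E-F-A: 18 + 13 + 8 = 39
C-E-B-A: 18 + 17 + 14 = 49
Best route has total 28.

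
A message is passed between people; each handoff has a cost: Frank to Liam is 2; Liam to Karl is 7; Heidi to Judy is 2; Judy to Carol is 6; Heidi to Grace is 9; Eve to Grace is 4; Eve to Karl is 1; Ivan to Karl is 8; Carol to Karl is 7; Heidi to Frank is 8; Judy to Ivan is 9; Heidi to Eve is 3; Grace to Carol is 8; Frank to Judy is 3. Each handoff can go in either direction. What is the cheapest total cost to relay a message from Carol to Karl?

7

Comparing a few candidate routes:
Carol - Karl: 7
Carol - Grace - Eve - Karl: 8 + 4 + 1 = 13
Carol - Judy - Heidi - Eve - Karl: 6 + 2 + 3 + 1 = 12
Shortest: 7.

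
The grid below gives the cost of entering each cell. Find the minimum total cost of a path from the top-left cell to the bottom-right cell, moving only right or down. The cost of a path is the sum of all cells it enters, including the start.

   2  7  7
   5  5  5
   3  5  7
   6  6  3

Path (0,0) (1,0) (2,0) (2,1) (3,1) (3,2): 2 + 5 + 3 + 5 + 6 + 3 = 24.

24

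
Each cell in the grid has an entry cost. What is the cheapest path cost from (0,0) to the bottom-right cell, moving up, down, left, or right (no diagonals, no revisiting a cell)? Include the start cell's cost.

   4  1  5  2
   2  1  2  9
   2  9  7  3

Cheapest: r0c0→r0c1→r1c1→r1c2→r2c2→r2c3
  4 + 1 + 1 + 2 + 7 + 3 = 18

18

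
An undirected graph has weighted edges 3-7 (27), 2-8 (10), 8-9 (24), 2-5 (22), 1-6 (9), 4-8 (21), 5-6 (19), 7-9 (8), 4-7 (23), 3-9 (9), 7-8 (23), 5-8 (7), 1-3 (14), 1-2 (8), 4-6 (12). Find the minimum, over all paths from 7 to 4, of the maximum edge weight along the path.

14

Comparing a few candidate routes:
7 → 9 → 3 → 1 → 2 → 8 → 4: max(8, 9, 14, 8, 10, 21) = 21
7 → 9 → 3 → 1 → 2 → 8 → 5 → 6 → 4: max(8, 9, 14, 8, 10, 7, 19, 12) = 19
7 → 9 → 3 → 1 → 6 → 5 → 8 → 4: max(8, 9, 14, 9, 19, 7, 21) = 21
7 → 9 → 3 → 1 → 6 → 4: max(8, 9, 14, 9, 12) = 14
Smallest bottleneck: 14.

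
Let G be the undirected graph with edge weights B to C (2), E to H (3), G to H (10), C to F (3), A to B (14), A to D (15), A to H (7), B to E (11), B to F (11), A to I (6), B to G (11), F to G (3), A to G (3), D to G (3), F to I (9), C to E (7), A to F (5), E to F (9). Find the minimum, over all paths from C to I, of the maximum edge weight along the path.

6

A few of the C→I routes:
C -> F -> G -> A -> I: max(3, 3, 3, 6) = 6
C -> F -> A -> I: max(3, 5, 6) = 6
C -> E -> H -> A -> I: max(7, 3, 7, 6) = 7
Smallest bottleneck: 6.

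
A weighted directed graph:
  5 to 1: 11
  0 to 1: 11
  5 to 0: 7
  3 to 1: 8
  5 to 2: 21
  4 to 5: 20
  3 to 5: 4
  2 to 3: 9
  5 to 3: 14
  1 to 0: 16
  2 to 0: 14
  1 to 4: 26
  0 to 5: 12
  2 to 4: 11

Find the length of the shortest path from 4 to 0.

27

Paths from 4 to 0:
4-5-2-3-1-0: 20 + 21 + 9 + 8 + 16 = 74
4-5-3-1-0: 20 + 14 + 8 + 16 = 58
4-5-2-0: 20 + 21 + 14 = 55
4-5-0: 20 + 7 = 27
4-5-1-0: 20 + 11 + 16 = 47
The minimum is 27.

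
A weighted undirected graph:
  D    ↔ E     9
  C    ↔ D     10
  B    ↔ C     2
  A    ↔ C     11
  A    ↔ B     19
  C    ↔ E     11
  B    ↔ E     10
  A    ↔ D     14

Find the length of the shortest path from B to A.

Comparing a few candidate routes:
B-C-D-A: 2 + 10 + 14 = 26
B-C-A: 2 + 11 = 13
B-A: 19
B-E-D-A: 10 + 9 + 14 = 33
B-E-C-A: 10 + 11 + 11 = 32
The minimum is 13.

13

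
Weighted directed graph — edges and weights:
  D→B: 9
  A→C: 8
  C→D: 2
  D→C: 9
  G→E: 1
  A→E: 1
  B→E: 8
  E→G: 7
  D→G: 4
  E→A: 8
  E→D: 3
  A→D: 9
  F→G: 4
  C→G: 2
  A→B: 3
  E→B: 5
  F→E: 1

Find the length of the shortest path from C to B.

A few of the C→B routes:
C-G-E-B: 2 + 1 + 5 = 8
C-D-G-E-A-B: 2 + 4 + 1 + 8 + 3 = 18
C-G-E-A-B: 2 + 1 + 8 + 3 = 14
C-G-E-D-B: 2 + 1 + 3 + 9 = 15
C-D-B: 2 + 9 = 11
C-D-G-E-B: 2 + 4 + 1 + 5 = 12
Shortest: 8.

8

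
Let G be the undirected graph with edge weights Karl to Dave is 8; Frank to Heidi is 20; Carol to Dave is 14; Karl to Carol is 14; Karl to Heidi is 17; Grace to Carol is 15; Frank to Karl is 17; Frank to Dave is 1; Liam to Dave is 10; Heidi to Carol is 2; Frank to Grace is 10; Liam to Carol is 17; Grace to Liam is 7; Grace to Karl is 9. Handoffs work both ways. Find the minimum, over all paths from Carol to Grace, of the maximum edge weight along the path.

Checking several routes:
Carol -> Karl -> Dave -> Liam -> Grace: max(14, 8, 10, 7) = 14
Carol -> Karl -> Grace: max(14, 9) = 14
Carol -> Karl -> Dave -> Frank -> Grace: max(14, 8, 1, 10) = 14
Best route has worst link 14.

14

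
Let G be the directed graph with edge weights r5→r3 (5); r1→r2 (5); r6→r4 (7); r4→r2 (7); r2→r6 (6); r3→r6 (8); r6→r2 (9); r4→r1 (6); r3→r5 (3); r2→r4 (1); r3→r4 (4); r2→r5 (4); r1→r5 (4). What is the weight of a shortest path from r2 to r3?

9

Candidate routes:
r2 → r4 → r1 → r5 → r3: 1 + 6 + 4 + 5 = 16
r2 → r5 → r3: 4 + 5 = 9
r2 → r6 → r4 → r1 → r5 → r3: 6 + 7 + 6 + 4 + 5 = 28
The minimum is 9.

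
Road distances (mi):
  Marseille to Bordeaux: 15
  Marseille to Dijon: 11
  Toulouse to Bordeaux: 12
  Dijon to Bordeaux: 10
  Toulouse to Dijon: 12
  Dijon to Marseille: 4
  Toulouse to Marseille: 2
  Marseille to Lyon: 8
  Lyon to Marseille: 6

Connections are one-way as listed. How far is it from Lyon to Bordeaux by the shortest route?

21

Routes from Lyon to Bordeaux:
Lyon→Marseille→Bordeaux: 6 + 15 = 21
Lyon→Marseille→Dijon→Bordeaux: 6 + 11 + 10 = 27
The minimum is 21 mi.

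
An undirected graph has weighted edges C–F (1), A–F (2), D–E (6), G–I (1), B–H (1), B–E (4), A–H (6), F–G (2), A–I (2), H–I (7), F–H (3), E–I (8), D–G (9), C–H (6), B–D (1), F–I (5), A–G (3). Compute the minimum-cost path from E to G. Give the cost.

Comparing a few candidate routes:
E-D-B-H-F-G: 6 + 1 + 1 + 3 + 2 = 13
E-I-G: 8 + 1 = 9
E-B-H-F-G: 4 + 1 + 3 + 2 = 10
Best route has total 9.

9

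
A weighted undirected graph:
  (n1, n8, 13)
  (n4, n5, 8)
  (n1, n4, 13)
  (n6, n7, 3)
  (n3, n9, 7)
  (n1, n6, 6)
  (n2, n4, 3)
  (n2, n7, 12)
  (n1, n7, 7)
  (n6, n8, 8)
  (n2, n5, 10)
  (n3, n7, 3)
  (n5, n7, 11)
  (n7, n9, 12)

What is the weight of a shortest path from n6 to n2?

Some routes from n6 to n2:
n6→n7→n5→n4→n2: 3 + 11 + 8 + 3 = 25
n6→n1→n4→n2: 6 + 13 + 3 = 22
n6→n7→n2: 3 + 12 = 15
n6→n7→n5→n2: 3 + 11 + 10 = 24
The minimum is 15.

15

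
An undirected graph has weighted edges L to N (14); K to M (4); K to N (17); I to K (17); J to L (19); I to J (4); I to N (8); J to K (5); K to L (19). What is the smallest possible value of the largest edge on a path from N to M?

8

Comparing a few candidate routes:
N - K - M: max(17, 4) = 17
N - I - K - M: max(8, 17, 4) = 17
N - I - J - L - K - M: max(8, 4, 19, 19, 4) = 19
N - L - K - M: max(14, 19, 4) = 19
N - I - J - K - M: max(8, 4, 5, 4) = 8
The minimum achievable maximum is 8.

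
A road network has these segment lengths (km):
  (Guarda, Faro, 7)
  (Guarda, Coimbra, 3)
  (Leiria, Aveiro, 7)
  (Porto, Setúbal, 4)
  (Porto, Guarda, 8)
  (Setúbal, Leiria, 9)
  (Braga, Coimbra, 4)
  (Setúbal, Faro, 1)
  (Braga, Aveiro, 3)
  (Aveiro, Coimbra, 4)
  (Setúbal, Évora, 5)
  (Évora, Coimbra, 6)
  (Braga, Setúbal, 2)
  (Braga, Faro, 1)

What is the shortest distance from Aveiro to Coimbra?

4

Comparing a few candidate routes:
Aveiro-Braga-Faro-Guarda-Coimbra: 3 + 1 + 7 + 3 = 14
Aveiro-Coimbra: 4
Aveiro-Braga-Setúbal-Évora-Coimbra: 3 + 2 + 5 + 6 = 16
Aveiro-Braga-Coimbra: 3 + 4 = 7
Best route has total 4 km.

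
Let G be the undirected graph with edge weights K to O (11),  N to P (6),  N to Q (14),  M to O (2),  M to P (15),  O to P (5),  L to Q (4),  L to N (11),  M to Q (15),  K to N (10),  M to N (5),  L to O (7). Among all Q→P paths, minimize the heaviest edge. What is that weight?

Comparing a few candidate routes:
Q → L → O → M → N → P: max(4, 7, 2, 5, 6) = 7
Q → L → O → K → N → P: max(4, 7, 11, 10, 6) = 11
Q → L → O → P: max(4, 7, 5) = 7
Smallest bottleneck: 7.

7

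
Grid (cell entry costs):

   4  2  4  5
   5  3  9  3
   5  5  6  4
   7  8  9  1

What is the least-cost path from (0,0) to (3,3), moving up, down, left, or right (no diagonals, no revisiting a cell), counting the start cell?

One optimal route is r0c0 → r0c1 → r0c2 → r0c3 → r1c3 → r2c3 → r3c3.
Its cost is 4 + 2 + 4 + 5 + 3 + 4 + 1 = 23.

23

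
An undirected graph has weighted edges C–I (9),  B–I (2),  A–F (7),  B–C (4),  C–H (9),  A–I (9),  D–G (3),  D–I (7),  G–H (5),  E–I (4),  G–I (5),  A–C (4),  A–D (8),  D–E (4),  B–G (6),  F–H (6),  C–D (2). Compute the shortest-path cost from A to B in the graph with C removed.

Comparing a few candidate routes:
A - D - I - B: 8 + 7 + 2 = 17
A - D - G - B: 8 + 3 + 6 = 17
A - D - G - I - B: 8 + 3 + 5 + 2 = 18
A - I - B: 9 + 2 = 11
Best route has total 11.

11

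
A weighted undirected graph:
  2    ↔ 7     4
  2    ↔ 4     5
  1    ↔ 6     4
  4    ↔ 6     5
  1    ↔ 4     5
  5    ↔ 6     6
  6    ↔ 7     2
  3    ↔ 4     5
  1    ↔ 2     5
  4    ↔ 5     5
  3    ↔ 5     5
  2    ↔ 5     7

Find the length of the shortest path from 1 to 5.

10

Comparing a few candidate routes:
1 → 6 → 5: 4 + 6 = 10
1 → 6 → 4 → 5: 4 + 5 + 5 = 14
1 → 2 → 5: 5 + 7 = 12
1 → 4 → 5: 5 + 5 = 10
1 → 2 → 4 → 5: 5 + 5 + 5 = 15
Best route has total 10.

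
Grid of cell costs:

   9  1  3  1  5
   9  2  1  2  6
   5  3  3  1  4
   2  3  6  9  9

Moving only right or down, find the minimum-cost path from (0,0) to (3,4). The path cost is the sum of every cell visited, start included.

29

Path (0,0) → (0,1) → (1,1) → (1,2) → (1,3) → (2,3) → (2,4) → (3,4): 9 + 1 + 2 + 1 + 2 + 1 + 4 + 9 = 29.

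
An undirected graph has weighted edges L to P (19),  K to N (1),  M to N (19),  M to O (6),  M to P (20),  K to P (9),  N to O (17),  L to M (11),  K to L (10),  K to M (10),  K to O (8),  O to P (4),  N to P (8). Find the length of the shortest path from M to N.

11

A few of the M→N routes:
M → O → K → N: 6 + 8 + 1 = 15
M → K → N: 10 + 1 = 11
M → O → P → N: 6 + 4 + 8 = 18
M → N: 19
The minimum is 11.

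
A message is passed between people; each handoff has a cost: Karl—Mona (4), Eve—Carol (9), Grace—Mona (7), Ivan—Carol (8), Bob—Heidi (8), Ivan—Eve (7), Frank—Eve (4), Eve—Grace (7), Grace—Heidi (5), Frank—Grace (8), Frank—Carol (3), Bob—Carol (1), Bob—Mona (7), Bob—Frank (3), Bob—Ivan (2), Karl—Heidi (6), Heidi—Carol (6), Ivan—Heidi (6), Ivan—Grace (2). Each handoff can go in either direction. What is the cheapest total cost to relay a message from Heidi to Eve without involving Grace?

13

Checking several routes:
Heidi - Carol - Frank - Eve: 6 + 3 + 4 = 13
Heidi - Carol - Bob - Frank - Eve: 6 + 1 + 3 + 4 = 14
Heidi - Ivan - Bob - Frank - Eve: 6 + 2 + 3 + 4 = 15
Heidi - Carol - Eve: 6 + 9 = 15
Heidi - Ivan - Eve: 6 + 7 = 13
Heidi - Bob - Frank - Eve: 8 + 3 + 4 = 15
The minimum is 13.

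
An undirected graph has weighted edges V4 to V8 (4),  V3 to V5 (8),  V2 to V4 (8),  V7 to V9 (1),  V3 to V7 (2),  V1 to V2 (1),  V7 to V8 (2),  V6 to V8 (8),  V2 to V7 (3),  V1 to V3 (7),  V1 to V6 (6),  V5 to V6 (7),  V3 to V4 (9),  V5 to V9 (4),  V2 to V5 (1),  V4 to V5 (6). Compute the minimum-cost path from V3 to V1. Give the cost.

A few of the V3→V1 routes:
V3-V7-V9-V5-V2-V1: 2 + 1 + 4 + 1 + 1 = 9
V3-V1: 7
V3-V7-V2-V1: 2 + 3 + 1 = 6
Best route has total 6.

6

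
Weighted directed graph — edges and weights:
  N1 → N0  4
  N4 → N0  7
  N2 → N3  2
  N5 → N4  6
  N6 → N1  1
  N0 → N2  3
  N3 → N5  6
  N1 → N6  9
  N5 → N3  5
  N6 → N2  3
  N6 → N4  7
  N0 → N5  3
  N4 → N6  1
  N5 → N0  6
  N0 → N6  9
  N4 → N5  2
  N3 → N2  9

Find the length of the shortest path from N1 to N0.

4

Checking several routes:
N1 → N6 → N4 → N0: 9 + 7 + 7 = 23
N1 → N6 → N4 → N5 → N0: 9 + 7 + 2 + 6 = 24
N1 → N0: 4
Best route has total 4.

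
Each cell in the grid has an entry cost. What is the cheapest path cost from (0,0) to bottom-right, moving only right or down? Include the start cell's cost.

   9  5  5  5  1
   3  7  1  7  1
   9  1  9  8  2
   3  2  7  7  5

33

Take (0,0)→(0,1)→(0,2)→(0,3)→(0,4)→(1,4)→(2,4)→(3,4) for a total of 9 + 5 + 5 + 5 + 1 + 1 + 2 + 5 = 33.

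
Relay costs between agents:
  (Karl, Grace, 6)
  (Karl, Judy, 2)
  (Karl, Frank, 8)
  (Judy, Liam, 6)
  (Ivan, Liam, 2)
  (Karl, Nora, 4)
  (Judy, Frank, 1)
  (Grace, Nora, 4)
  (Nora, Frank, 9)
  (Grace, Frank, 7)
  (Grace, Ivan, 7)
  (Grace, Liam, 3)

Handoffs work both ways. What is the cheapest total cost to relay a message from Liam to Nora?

Checking several routes:
Liam → Judy → Karl → Nora: 6 + 2 + 4 = 12
Liam → Grace → Karl → Nora: 3 + 6 + 4 = 13
Liam → Judy → Frank → Nora: 6 + 1 + 9 = 16
Liam → Grace → Frank → Judy → Karl → Nora: 3 + 7 + 1 + 2 + 4 = 17
Liam → Ivan → Grace → Nora: 2 + 7 + 4 = 13
Liam → Grace → Nora: 3 + 4 = 7
Best route has total 7.

7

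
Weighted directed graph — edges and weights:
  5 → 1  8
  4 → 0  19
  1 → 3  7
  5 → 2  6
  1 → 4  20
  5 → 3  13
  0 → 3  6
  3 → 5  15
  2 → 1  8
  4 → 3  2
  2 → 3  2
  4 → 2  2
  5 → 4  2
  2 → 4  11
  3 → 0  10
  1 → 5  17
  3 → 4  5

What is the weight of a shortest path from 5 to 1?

Paths from 5 to 1:
5 → 3 → 4 → 2 → 1: 13 + 5 + 2 + 8 = 28
5 → 2 → 1: 6 + 8 = 14
5 → 1: 8
5 → 4 → 2 → 1: 2 + 2 + 8 = 12
The minimum is 8.

8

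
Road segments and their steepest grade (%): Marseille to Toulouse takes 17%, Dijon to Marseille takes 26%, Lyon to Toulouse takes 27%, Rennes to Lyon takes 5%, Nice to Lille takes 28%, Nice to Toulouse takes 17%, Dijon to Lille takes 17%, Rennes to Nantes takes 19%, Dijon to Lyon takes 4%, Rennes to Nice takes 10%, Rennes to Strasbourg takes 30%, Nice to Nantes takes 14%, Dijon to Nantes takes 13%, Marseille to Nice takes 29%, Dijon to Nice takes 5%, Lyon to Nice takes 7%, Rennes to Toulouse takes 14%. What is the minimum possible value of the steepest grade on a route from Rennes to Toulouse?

14

Comparing a few candidate routes:
Rennes-Lyon-Dijon-Nantes-Nice-Toulouse: max(5, 4, 13, 14, 17) = 17
Rennes-Toulouse: max(14) = 14
Rennes-Lyon-Dijon-Nice-Toulouse: max(5, 4, 5, 17) = 17
Rennes-Lyon-Nice-Toulouse: max(5, 7, 17) = 17
Rennes-Nice-Toulouse: max(10, 17) = 17
Smallest bottleneck: 14%.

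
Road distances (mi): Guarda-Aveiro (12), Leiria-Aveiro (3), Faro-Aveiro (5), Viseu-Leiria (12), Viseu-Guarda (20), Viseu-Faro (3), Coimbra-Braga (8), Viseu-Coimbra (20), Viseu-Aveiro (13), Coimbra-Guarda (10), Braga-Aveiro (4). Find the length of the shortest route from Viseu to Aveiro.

8

Some routes from Viseu to Aveiro:
Viseu -> Faro -> Aveiro: 3 + 5 = 8
Viseu -> Aveiro: 13
Viseu -> Leiria -> Aveiro: 12 + 3 = 15
Viseu -> Coimbra -> Braga -> Aveiro: 20 + 8 + 4 = 32
Best route has total 8 mi.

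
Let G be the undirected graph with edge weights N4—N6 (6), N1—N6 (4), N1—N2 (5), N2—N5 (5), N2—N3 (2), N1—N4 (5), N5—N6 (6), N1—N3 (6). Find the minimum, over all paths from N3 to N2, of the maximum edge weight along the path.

Paths from N3 to N2:
N3 -> N1 -> N2: max(6, 5) = 6
N3 -> N2: max(2) = 2
N3 -> N1 -> N4 -> N6 -> N5 -> N2: max(6, 5, 6, 6, 5) = 6
N3 -> N1 -> N6 -> N5 -> N2: max(6, 4, 6, 5) = 6
The minimum achievable maximum is 2.

2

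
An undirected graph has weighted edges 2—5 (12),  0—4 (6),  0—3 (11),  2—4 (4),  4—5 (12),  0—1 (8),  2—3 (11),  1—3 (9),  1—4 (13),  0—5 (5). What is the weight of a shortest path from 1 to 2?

Comparing a few candidate routes:
1-0-5-4-2: 8 + 5 + 12 + 4 = 29
1-0-5-2: 8 + 5 + 12 = 25
1-4-2: 13 + 4 = 17
1-0-4-2: 8 + 6 + 4 = 18
1-0-3-2: 8 + 11 + 11 = 30
1-3-2: 9 + 11 = 20
Best route has total 17.

17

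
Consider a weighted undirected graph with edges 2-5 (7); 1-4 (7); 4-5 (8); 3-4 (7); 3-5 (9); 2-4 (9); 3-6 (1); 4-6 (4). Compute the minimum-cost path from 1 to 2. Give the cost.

16

Candidate routes:
1 → 4 → 3 → 5 → 2: 7 + 7 + 9 + 7 = 30
1 → 4 → 5 → 2: 7 + 8 + 7 = 22
1 → 4 → 6 → 3 → 5 → 2: 7 + 4 + 1 + 9 + 7 = 28
1 → 4 → 2: 7 + 9 = 16
Best route has total 16.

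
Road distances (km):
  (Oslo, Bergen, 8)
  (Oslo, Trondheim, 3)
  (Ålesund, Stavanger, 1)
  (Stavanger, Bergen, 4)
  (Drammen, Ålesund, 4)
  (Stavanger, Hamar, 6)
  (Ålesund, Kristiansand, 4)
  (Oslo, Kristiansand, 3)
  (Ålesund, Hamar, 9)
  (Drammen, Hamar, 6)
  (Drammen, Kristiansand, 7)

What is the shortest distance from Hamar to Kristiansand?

11

Comparing a few candidate routes:
Hamar-Ålesund-Kristiansand: 9 + 4 = 13
Hamar-Stavanger-Ålesund-Drammen-Kristiansand: 6 + 1 + 4 + 7 = 18
Hamar-Drammen-Kristiansand: 6 + 7 = 13
Hamar-Ålesund-Drammen-Kristiansand: 9 + 4 + 7 = 20
Hamar-Stavanger-Ålesund-Kristiansand: 6 + 1 + 4 = 11
Hamar-Drammen-Ålesund-Kristiansand: 6 + 4 + 4 = 14
The minimum is 11 km.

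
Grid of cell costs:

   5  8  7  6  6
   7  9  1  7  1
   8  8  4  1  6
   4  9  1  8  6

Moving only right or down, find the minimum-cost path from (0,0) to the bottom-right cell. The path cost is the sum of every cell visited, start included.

38

One optimal route is [0,0] [0,1] [0,2] [1,2] [2,2] [2,3] [2,4] [3,4].
Its cost is 5 + 8 + 7 + 1 + 4 + 1 + 6 + 6 = 38.
For comparison, the top-then-right route costs 45.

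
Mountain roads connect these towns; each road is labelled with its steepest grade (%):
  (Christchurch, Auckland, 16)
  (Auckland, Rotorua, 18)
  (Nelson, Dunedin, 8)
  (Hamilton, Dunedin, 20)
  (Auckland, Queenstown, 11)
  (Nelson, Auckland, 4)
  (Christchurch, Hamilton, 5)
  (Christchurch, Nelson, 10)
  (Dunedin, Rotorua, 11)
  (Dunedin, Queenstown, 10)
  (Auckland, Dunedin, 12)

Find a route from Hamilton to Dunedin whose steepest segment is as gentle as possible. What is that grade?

Some routes from Hamilton to Dunedin:
Hamilton-Christchurch-Nelson-Auckland-Queenstown-Dunedin: max(5, 10, 4, 11, 10) = 11
Hamilton-Christchurch-Nelson-Auckland-Dunedin: max(5, 10, 4, 12) = 12
Hamilton-Christchurch-Nelson-Dunedin: max(5, 10, 8) = 10
Smallest bottleneck: 10%.

10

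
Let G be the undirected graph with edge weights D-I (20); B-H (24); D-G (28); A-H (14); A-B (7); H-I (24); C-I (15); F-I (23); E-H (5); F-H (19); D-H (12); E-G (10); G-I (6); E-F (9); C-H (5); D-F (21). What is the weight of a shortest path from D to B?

33

A few of the D→B routes:
D - F - E - H - A - B: 21 + 9 + 5 + 14 + 7 = 56
D - H - B: 12 + 24 = 36
D - H - A - B: 12 + 14 + 7 = 33
Shortest: 33.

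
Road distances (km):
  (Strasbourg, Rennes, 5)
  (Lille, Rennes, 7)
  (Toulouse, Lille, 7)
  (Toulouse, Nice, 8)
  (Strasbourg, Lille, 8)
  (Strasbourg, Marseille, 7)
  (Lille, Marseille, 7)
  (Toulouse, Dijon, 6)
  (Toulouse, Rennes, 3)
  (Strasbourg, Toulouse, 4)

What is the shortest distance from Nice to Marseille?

Checking several routes:
Nice -> Toulouse -> Strasbourg -> Lille -> Marseille: 8 + 4 + 8 + 7 = 27
Nice -> Toulouse -> Rennes -> Strasbourg -> Marseille: 8 + 3 + 5 + 7 = 23
Nice -> Toulouse -> Strasbourg -> Marseille: 8 + 4 + 7 = 19
Nice -> Toulouse -> Rennes -> Lille -> Marseille: 8 + 3 + 7 + 7 = 25
Nice -> Toulouse -> Lille -> Marseille: 8 + 7 + 7 = 22
Nice -> Toulouse -> Lille -> Strasbourg -> Marseille: 8 + 7 + 8 + 7 = 30
Best route has total 19 km.

19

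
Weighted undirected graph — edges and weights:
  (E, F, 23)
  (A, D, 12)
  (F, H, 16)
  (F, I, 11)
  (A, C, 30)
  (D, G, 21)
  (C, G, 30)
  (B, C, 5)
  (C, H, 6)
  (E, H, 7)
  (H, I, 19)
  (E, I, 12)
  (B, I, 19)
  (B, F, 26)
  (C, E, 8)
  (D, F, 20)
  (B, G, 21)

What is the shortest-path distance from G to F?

Some routes from G to F:
G → C → H → F: 30 + 6 + 16 = 52
G → D → F: 21 + 20 = 41
G → B → I → F: 21 + 19 + 11 = 51
G → B → F: 21 + 26 = 47
G → B → C → H → F: 21 + 5 + 6 + 16 = 48
Best route has total 41.

41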